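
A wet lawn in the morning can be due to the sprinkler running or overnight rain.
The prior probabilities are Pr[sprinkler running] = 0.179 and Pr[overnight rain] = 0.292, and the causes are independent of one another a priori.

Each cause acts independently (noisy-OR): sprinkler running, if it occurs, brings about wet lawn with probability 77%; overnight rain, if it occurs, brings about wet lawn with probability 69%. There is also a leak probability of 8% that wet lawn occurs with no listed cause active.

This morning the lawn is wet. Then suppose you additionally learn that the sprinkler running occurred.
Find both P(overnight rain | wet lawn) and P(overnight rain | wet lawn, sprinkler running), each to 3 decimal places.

Under noisy-OR, P(wet lawn | causes) = 1 − (1−0.08)·∏(1−qᵢ) over the active causes.
Enumerate the 4 (sprinkler running, overnight rain) configurations and weight by the priors:
  P(wet lawn) = 0.08*0.821*0.708 + 0.7148*0.821*0.292 + 0.7884*0.179*0.708 + 0.934404*0.179*0.292
        = 0.046501 + 0.171360 + 0.099916 + 0.048839 = 0.366616
Configurations with overnight rain contribute 0.220199, so
  P(overnight rain | wet lawn) = 0.220199 / 0.366616 ≈ 0.601

Now also conditioning on sprinkler running=true:
Sum P(wet lawn|·) weighted by the priors over both values of overnight rain:
  P(wet lawn | sprinkler running) = 0.7884*0.708 + 0.934404*0.292
        = 0.558187 + 0.272846 = 0.831033
Configurations with overnight rain contribute 0.272846, so
  P(overnight rain | wet lawn, sprinkler running) = 0.272846 / 0.831033 ≈ 0.328
The drop from 0.601 to 0.328 is the explaining-away (discounting) effect.

P(overnight rain | wet lawn) ≈ 0.601; P(overnight rain | wet lawn, sprinkler running) ≈ 0.328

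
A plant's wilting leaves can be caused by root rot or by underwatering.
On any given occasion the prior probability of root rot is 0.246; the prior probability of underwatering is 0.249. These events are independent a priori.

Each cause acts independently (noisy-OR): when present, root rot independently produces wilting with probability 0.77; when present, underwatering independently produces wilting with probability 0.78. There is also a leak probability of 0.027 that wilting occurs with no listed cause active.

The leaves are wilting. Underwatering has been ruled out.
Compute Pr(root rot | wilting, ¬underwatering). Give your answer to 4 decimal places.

Pr(root rot | wilting, ¬underwatering) ≈ 0.9037

Under noisy-OR, P(wilting | causes) = 1 − (1−0.027)·∏(1−qᵢ) over the active causes.
Weight on root rot=true, given the evidence: 0.77621·0.246 = 0.190948
The normalizing constant is 0.027·0.754 + 0.77621·0.246 = 0.211306
Posterior = 0.190948 / 0.211306 ≈ 0.9037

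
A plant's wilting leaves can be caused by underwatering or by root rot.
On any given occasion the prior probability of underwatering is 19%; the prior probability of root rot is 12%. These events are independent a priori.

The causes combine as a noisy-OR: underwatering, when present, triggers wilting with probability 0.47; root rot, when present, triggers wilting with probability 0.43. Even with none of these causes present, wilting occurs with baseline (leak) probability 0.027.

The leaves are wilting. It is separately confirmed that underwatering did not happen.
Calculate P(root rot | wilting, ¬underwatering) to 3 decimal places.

Under noisy-OR, P(wilting | causes) = 1 − (1−0.027)·∏(1−qᵢ) over the active causes.
By total probability over both values of root rot:
  P(wilting | ¬underwatering) = 0.027·0.88 + 0.44539·0.12
        = 0.023760 + 0.053447 = 0.077207
Keeping only the root rot-present terms gives 0.053447, so
  P(root rot | wilting, ¬underwatering) = 0.053447 / 0.077207 ≈ 0.692

P(root rot | wilting, ¬underwatering) ≈ 0.692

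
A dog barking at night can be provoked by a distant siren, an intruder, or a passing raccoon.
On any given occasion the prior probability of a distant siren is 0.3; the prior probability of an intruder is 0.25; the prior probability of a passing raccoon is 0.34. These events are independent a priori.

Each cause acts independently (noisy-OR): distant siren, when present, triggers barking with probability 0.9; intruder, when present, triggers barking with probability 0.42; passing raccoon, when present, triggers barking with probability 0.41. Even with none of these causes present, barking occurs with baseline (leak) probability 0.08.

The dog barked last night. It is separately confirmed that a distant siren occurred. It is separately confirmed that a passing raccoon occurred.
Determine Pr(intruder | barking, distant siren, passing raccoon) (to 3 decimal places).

Pr(intruder | barking, distant siren, passing raccoon) ≈ 0.254

Under noisy-OR, P(barking | causes) = 1 − (1−0.08)·∏(1−qᵢ) over the active causes.
P(barking | distant siren, passing raccoon) = 0.94572*0.75 + 0.968518*0.25 = 0.709290 + 0.242129 = 0.951419
Of this, 0.242129 comes from 0.968518*0.25 (the intruder=true cases).
So P(intruder | barking, distant siren, passing raccoon) = 0.242129/0.951419 ≈ 0.254.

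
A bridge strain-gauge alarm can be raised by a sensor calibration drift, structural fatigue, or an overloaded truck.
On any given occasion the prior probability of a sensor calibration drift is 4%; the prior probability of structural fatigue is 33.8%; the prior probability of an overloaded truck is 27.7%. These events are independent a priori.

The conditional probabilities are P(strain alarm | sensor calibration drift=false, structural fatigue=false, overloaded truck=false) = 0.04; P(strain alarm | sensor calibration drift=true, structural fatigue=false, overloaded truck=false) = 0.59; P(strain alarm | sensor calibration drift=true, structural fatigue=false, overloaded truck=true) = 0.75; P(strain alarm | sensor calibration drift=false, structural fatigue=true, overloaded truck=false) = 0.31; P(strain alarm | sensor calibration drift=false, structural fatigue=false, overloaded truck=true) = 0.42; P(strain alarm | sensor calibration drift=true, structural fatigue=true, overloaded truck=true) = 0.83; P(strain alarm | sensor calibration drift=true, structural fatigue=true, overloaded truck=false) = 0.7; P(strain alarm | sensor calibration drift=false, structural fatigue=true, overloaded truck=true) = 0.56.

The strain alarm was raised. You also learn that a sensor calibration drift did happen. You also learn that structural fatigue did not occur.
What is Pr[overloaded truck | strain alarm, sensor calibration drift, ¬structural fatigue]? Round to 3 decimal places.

Weight on overloaded truck=true, given the evidence: 0.75*0.277 = 0.207750
The normalizing constant is 0.59*0.723 + 0.75*0.277 = 0.634320
P(overloaded truck | strain alarm, sensor calibration drift, ¬structural fatigue) = 0.207750/0.634320 ≈ 0.328

Pr[overloaded truck | strain alarm, sensor calibration drift, ¬structural fatigue] ≈ 0.328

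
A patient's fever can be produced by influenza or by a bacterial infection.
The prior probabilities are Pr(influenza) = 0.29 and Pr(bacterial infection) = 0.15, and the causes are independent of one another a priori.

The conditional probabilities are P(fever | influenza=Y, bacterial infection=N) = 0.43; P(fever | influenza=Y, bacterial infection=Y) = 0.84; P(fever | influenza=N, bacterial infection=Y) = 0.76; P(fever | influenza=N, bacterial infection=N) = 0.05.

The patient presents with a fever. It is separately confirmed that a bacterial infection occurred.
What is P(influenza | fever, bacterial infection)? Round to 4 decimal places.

Sum P(fever|·) weighted by the priors over both values of influenza:
  P(fever | bacterial infection) = 0.76×0.71 + 0.84×0.29
        = 0.539600 + 0.243600 = 0.783200
Keeping only the influenza-present terms gives 0.243600, so
  P(influenza | fever, bacterial infection) = 0.243600 / 0.783200 ≈ 0.3110

P(influenza | fever, bacterial infection) ≈ 0.3110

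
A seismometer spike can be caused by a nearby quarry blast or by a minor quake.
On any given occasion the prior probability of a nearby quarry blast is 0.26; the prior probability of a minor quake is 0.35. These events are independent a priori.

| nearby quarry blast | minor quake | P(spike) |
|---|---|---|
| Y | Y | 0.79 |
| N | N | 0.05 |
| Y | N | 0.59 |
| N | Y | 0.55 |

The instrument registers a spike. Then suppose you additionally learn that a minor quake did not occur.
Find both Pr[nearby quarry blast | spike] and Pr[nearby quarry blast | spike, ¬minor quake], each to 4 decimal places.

Pr[nearby quarry blast | spike] ≈ 0.5075; Pr[nearby quarry blast | spike, ¬minor quake] ≈ 0.8057

P(spike) = 0.05*0.74*0.65 + 0.55*0.74*0.35 + 0.59*0.26*0.65 + 0.79*0.26*0.35 = 0.024050 + 0.142450 + 0.099710 + 0.071890 = 0.338100
Of this, 0.171600 comes from 0.099710 + 0.071890 (the nearby quarry blast=true cases).
Hence the posterior is 0.171600/0.338100 ≈ 0.5075.

Now also conditioning on minor quake≠true:
For the numerator, keep only nearby quarry blast=true terms: 0.59*0.26 = 0.153400
Denominator P(spike | ¬minor quake): 0.05*0.74 + 0.59*0.26 = 0.190400
Posterior = 0.153400 / 0.190400 ≈ 0.8057
Ruling out minor quake raises the posterior on nearby quarry blast — the flip side of explaining away.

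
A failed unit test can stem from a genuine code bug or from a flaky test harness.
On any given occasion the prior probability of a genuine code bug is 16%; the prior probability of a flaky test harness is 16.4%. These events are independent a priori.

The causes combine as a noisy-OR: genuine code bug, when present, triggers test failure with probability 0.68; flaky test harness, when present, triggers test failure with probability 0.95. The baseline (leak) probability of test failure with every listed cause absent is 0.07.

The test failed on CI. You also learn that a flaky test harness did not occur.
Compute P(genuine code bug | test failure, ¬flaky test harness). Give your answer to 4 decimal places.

P(genuine code bug | test failure, ¬flaky test harness) ≈ 0.6565

Under noisy-OR, P(test failure | causes) = 1 − (1−0.07)·∏(1−qᵢ) over the active causes.
By total probability over both values of genuine code bug:
  P(test failure | ¬flaky test harness) = 0.07*0.84 + 0.7024*0.16
        = 0.058800 + 0.112384 = 0.171184
Keeping only the genuine code bug-present terms gives 0.112384, so
  P(genuine code bug | test failure, ¬flaky test harness) = 0.112384 / 0.171184 ≈ 0.6565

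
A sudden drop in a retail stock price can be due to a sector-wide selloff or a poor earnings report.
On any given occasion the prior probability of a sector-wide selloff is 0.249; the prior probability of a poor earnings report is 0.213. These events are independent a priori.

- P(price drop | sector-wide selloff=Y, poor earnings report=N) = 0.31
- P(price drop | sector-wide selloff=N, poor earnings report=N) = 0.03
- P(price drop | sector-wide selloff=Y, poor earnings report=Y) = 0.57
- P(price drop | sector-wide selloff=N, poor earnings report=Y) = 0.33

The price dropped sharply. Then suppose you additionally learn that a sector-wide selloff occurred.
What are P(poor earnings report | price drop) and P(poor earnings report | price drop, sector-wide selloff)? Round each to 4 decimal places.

By total probability over the 4 (sector-wide selloff, poor earnings report) configurations:
  P(price drop) = 0.03×0.751×0.787 + 0.33×0.751×0.213 + 0.31×0.249×0.787 + 0.57×0.249×0.213
        = 0.017731 + 0.052788 + 0.060749 + 0.030231 = 0.161499
Keeping only the poor earnings report-present terms gives 0.083019, so
  P(poor earnings report | price drop) = 0.083019 / 0.161499 ≈ 0.5141

Now also conditioning on sector-wide selloff=true:
Weight on poor earnings report=true, given the evidence: 0.57*0.213 = 0.121410
The normalizing constant is 0.31*0.787 + 0.57*0.213 = 0.365380
P(poor earnings report | price drop, sector-wide selloff) = 0.121410/0.365380 ≈ 0.3323
Conditioning on sector-wide selloff lowers the posterior on poor earnings report: the classic explaining-away effect in a common-effect structure.

P(poor earnings report | price drop) ≈ 0.5141; P(poor earnings report | price drop, sector-wide selloff) ≈ 0.3323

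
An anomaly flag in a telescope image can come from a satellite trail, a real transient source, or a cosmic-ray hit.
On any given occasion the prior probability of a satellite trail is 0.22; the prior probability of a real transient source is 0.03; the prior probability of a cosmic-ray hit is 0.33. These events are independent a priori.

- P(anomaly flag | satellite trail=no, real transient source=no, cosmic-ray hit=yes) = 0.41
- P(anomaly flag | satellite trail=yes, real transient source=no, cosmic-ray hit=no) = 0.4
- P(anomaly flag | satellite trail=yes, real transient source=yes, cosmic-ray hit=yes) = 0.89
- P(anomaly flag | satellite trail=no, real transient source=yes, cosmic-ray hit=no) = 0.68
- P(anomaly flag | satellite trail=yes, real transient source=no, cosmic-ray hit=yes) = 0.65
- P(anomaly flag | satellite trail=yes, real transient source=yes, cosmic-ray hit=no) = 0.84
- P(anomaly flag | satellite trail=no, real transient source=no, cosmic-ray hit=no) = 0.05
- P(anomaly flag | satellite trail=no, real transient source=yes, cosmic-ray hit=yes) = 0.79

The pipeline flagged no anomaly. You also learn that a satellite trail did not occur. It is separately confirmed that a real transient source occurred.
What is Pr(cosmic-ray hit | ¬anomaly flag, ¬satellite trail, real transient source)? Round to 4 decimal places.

Pr(cosmic-ray hit | ¬anomaly flag, ¬satellite trail, real transient source) ≈ 0.2443

By total probability over both values of cosmic-ray hit:
  P(¬anomaly flag | ¬satellite trail, real transient source) = 0.32×0.67 + 0.21×0.33
        = 0.214400 + 0.069300 = 0.283700
Configurations with cosmic-ray hit contribute 0.069300, so
  P(cosmic-ray hit | ¬anomaly flag, ¬satellite trail, real transient source) = 0.069300 / 0.283700 ≈ 0.2443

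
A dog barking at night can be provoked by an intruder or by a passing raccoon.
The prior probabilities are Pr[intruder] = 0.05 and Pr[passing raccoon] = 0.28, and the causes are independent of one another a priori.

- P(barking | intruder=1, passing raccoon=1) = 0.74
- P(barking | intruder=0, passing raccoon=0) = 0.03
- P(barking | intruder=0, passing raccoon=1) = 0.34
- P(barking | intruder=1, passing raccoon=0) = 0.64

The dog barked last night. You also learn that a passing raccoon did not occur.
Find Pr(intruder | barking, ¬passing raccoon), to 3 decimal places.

Pr(intruder | barking, ¬passing raccoon) ≈ 0.529

P(barking | ¬passing raccoon) = 0.03·0.95 + 0.64·0.05 = 0.028500 + 0.032000 = 0.060500
Of this, 0.032000 comes from 0.64·0.05 (the intruder=true cases).
Hence the posterior is 0.032000/0.060500 ≈ 0.529.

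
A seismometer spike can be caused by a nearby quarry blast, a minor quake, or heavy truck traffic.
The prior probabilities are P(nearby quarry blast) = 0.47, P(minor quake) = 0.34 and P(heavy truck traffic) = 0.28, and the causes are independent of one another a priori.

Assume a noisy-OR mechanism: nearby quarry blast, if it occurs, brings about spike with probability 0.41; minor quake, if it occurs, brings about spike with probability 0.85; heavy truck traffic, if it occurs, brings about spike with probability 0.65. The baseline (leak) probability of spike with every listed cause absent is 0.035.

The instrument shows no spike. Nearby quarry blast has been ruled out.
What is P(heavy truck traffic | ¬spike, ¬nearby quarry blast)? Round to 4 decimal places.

P(heavy truck traffic | ¬spike, ¬nearby quarry blast) ≈ 0.1198

Under noisy-OR, P(spike | causes) = 1 − (1−0.035)·∏(1−qᵢ) over the active causes.
P(¬spike | ¬nearby quarry blast) = 0.965*0.66*0.72 + 0.33775*0.66*0.28 + 0.14475*0.34*0.72 + 0.050663*0.34*0.28 = 0.458568 + 0.062416 + 0.035435 + 0.004823 = 0.561242
Of this, 0.067239 comes from 0.062416 + 0.004823 (the heavy truck traffic=true cases).
P(heavy truck traffic | ¬spike, ¬nearby quarry blast) = 0.067239 / 0.561242 ≈ 0.1198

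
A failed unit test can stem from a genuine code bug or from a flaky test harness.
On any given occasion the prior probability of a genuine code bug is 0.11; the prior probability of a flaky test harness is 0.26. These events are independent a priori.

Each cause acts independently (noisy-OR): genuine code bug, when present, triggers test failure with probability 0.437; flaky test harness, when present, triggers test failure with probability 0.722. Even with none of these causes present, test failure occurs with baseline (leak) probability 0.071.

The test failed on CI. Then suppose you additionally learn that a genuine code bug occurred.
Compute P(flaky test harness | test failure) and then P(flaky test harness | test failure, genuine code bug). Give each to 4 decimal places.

Under noisy-OR, P(test failure | causes) = 1 − (1−0.071)·∏(1−qᵢ) over the active causes.
Weight on flaky test harness=true, given the evidence: 0.171638 + 0.024442 = 0.196080
The normalizing constant is 0.071*0.89*0.74 + 0.741738*0.89*0.26 + 0.476973*0.11*0.74 + 0.854598*0.11*0.26 = 0.281667
Posterior = 0.196080 / 0.281667 ≈ 0.6961

With the extra evidence:
P(test failure | genuine code bug) = 0.476973*0.74 + 0.854598*0.26 = 0.352960 + 0.222195 = 0.575155
Restricting to configurations with flaky test harness present: 0.854598*0.26 = 0.222195.
Hence the posterior is 0.222195/0.575155 ≈ 0.3863.
Conditioning on genuine code bug lowers the posterior on flaky test harness: the classic explaining-away effect in a common-effect structure.

P(flaky test harness | test failure) ≈ 0.6961; P(flaky test harness | test failure, genuine code bug) ≈ 0.3863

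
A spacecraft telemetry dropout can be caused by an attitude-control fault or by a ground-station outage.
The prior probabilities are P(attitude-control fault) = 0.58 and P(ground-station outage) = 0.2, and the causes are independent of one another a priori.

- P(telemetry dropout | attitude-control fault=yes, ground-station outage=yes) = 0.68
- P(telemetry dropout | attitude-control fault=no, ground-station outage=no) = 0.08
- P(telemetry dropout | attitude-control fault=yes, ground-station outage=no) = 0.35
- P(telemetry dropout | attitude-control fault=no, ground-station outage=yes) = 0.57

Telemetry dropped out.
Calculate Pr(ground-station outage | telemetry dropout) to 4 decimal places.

By total probability over the 4 (attitude-control fault, ground-station outage) configurations:
  P(telemetry dropout) = 0.08*0.42*0.8 + 0.57*0.42*0.2 + 0.35*0.58*0.8 + 0.68*0.58*0.2
        = 0.026880 + 0.047880 + 0.162400 + 0.078880 = 0.316040
Configurations with ground-station outage contribute 0.126760, so
  P(ground-station outage | telemetry dropout) = 0.126760 / 0.316040 ≈ 0.4011

Pr(ground-station outage | telemetry dropout) ≈ 0.4011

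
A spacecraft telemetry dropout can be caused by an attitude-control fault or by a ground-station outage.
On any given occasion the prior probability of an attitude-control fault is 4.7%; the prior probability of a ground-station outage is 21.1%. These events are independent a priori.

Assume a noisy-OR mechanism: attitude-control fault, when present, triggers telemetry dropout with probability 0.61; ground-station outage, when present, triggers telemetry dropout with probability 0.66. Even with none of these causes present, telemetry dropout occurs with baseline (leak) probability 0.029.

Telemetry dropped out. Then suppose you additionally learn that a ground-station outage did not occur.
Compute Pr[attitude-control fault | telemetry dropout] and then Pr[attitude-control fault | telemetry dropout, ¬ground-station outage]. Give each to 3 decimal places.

Under noisy-OR, P(telemetry dropout | causes) = 1 − (1−0.029)·∏(1−qᵢ) over the active causes.
P(telemetry dropout) = 0.029×0.953×0.789 + 0.66986×0.953×0.211 + 0.62131×0.047×0.789 + 0.871245×0.047×0.211 = 0.021806 + 0.134697 + 0.023040 + 0.008640 = 0.188183
The attitude-control fault-present share is 0.023040 + 0.008640 = 0.031680.
So P(attitude-control fault | telemetry dropout) = 0.031680/0.188183 ≈ 0.168.

With the extra evidence:
Weight on attitude-control fault=true, given the evidence: 0.62131*0.047 = 0.029202
Normalizer over all consistent configurations: 0.029*0.953 + 0.62131*0.047 = 0.056839
Posterior = 0.029202 / 0.056839 ≈ 0.514
With ground-station outage excluded, attitude-control fault must carry more of the explanatory weight for the telemetry dropout.

Pr[attitude-control fault | telemetry dropout] ≈ 0.168; Pr[attitude-control fault | telemetry dropout, ¬ground-station outage] ≈ 0.514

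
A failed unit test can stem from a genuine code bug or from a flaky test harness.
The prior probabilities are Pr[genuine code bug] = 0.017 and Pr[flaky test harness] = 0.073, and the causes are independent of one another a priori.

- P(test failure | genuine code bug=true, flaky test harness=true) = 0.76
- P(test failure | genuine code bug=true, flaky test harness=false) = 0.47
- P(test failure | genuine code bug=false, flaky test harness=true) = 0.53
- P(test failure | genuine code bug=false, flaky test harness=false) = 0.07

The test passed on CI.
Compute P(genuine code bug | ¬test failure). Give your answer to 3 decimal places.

Weight on genuine code bug=true, given the evidence: 0.008352 + 0.000298 = 0.008650
Denominator P(¬test failure): 0.93·0.983·0.927 + 0.47·0.983·0.073 + 0.53·0.017·0.927 + 0.24·0.017·0.073 = 0.889831
P(genuine code bug | ¬test failure) = 0.008650/0.889831 ≈ 0.010

P(genuine code bug | ¬test failure) ≈ 0.010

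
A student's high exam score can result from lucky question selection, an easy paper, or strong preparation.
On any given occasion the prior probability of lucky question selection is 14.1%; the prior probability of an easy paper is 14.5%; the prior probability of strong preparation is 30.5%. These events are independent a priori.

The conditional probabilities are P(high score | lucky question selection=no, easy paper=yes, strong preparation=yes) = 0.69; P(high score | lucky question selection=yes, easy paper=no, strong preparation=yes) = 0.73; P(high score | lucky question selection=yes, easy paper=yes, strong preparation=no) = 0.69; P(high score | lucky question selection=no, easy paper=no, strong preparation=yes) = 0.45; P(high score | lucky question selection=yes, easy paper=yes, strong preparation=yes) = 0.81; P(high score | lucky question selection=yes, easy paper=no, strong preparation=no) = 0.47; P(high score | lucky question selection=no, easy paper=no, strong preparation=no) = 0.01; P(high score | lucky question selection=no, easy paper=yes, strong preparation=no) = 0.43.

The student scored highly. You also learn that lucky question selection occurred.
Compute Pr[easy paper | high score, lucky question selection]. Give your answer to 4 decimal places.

Pr[easy paper | high score, lucky question selection] ≈ 0.1832

P(high score | lucky question selection) = 0.47×0.855×0.695 + 0.73×0.855×0.305 + 0.69×0.145×0.695 + 0.81×0.145×0.305 = 0.279286 + 0.190366 + 0.069535 + 0.035822 = 0.575009
Restricting to configurations with easy paper present: 0.069535 + 0.035822 = 0.105357.
Hence the posterior is 0.105357/0.575009 ≈ 0.1832.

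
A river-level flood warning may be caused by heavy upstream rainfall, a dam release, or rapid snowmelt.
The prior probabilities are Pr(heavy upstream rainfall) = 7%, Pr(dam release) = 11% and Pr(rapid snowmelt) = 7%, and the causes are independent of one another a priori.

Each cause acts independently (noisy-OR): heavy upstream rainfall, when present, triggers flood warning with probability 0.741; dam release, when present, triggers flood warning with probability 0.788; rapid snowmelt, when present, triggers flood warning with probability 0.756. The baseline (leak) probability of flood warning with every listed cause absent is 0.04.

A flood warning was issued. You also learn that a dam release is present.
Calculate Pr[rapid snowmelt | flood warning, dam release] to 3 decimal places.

Under noisy-OR, P(flood warning | causes) = 1 − (1−0.04)·∏(1−qᵢ) over the active causes.
For the numerator, keep only rapid snowmelt=true terms: 0.061867 + 0.004837 = 0.066704
Normalizer over all consistent configurations: 0.79648×0.93×0.93 + 0.950341×0.93×0.07 + 0.947288×0.07×0.93 + 0.987138×0.07×0.07 = 0.817248
P(rapid snowmelt | flood warning, dam release) = 0.066704/0.817248 ≈ 0.082

Pr[rapid snowmelt | flood warning, dam release] ≈ 0.082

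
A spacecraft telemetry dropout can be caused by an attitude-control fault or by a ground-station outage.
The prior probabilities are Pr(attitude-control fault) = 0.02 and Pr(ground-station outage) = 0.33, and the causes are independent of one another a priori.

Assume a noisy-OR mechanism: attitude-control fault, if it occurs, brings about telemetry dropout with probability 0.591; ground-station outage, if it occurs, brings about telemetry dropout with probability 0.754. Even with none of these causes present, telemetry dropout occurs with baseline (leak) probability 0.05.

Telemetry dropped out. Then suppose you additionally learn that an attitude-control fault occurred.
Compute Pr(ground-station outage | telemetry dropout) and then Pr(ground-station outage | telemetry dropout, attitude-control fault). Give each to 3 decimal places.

Under noisy-OR, P(telemetry dropout | causes) = 1 − (1−0.05)·∏(1−qᵢ) over the active causes.
P(telemetry dropout) = 0.05*0.98*0.67 + 0.7663*0.98*0.33 + 0.61145*0.02*0.67 + 0.904417*0.02*0.33 = 0.032830 + 0.247821 + 0.008193 + 0.005969 = 0.294813
Of this, 0.253790 comes from 0.247821 + 0.005969 (the ground-station outage=true cases).
So P(ground-station outage | telemetry dropout) = 0.253790/0.294813 ≈ 0.861.

Now also conditioning on attitude-control fault=true:
By total probability over both values of ground-station outage:
  P(telemetry dropout | attitude-control fault) = 0.61145*0.67 + 0.904417*0.33
        = 0.409672 + 0.298458 = 0.708130
The terms with ground-station outage present sum to 0.298458, so
  P(ground-station outage | telemetry dropout, attitude-control fault) = 0.298458 / 0.708130 ≈ 0.421

Pr(ground-station outage | telemetry dropout) ≈ 0.861; Pr(ground-station outage | telemetry dropout, attitude-control fault) ≈ 0.421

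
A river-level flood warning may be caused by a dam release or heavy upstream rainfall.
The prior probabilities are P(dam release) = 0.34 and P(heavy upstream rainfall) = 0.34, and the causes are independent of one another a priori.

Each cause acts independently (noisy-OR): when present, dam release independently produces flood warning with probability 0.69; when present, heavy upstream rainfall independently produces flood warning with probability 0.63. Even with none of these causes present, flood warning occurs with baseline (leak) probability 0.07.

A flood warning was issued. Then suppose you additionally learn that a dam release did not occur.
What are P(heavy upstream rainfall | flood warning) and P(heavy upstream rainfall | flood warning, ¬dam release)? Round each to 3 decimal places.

Under noisy-OR, P(flood warning | causes) = 1 − (1−0.07)·∏(1−qᵢ) over the active causes.
P(flood warning) = 0.07·0.66·0.66 + 0.6559·0.66·0.34 + 0.7117·0.34·0.66 + 0.893329·0.34·0.34 = 0.030492 + 0.147184 + 0.159705 + 0.103269 = 0.440650
Of this, 0.250453 comes from 0.147184 + 0.103269 (the heavy upstream rainfall=true cases).
So P(heavy upstream rainfall | flood warning) = 0.250453/0.440650 ≈ 0.568.

Now also conditioning on dam release≠true:
Weight on heavy upstream rainfall=true, given the evidence: 0.6559*0.34 = 0.223006
The normalizing constant is 0.07*0.66 + 0.6559*0.34 = 0.269206
P(heavy upstream rainfall | flood warning, ¬dam release) = 0.223006/0.269206 ≈ 0.828
With dam release excluded, heavy upstream rainfall must carry more of the explanatory weight for the flood warning.

P(heavy upstream rainfall | flood warning) ≈ 0.568; P(heavy upstream rainfall | flood warning, ¬dam release) ≈ 0.828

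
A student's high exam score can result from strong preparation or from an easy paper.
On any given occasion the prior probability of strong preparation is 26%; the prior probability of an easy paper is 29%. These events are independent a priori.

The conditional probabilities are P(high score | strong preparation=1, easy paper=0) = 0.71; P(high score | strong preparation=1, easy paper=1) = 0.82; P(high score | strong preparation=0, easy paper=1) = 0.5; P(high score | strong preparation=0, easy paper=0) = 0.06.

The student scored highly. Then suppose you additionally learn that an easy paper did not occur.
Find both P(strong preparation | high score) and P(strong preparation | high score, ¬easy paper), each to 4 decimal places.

Enumerate the 4 (strong preparation, easy paper) configurations and weight by the priors:
  P(high score) = 0.06×0.74×0.71 + 0.5×0.74×0.29 + 0.71×0.26×0.71 + 0.82×0.26×0.29
        = 0.031524 + 0.107300 + 0.131066 + 0.061828 = 0.331718
The terms with strong preparation present sum to 0.192894, so
  P(strong preparation | high score) = 0.192894 / 0.331718 ≈ 0.5815

With the extra evidence:
For the numerator, keep only strong preparation=true terms: 0.71×0.26 = 0.184600
Normalizer over all consistent configurations: 0.06×0.74 + 0.71×0.26 = 0.229000
Posterior = 0.184600 / 0.229000 ≈ 0.8061

P(strong preparation | high score) ≈ 0.5815; P(strong preparation | high score, ¬easy paper) ≈ 0.8061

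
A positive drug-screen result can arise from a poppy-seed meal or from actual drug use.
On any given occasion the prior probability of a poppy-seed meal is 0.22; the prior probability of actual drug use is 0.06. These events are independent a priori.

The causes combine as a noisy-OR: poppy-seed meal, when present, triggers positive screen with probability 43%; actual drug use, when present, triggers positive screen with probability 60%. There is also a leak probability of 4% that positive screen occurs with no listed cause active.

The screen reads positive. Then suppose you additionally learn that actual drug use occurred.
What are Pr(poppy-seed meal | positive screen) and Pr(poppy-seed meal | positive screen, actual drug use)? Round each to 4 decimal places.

Under noisy-OR, P(positive screen | causes) = 1 − (1−0.04)·∏(1−qᵢ) over the active causes.
P(positive screen) = 0.04×0.78×0.94 + 0.616×0.78×0.06 + 0.4528×0.22×0.94 + 0.78112×0.22×0.06 = 0.029328 + 0.028829 + 0.093639 + 0.010311 = 0.162107
The poppy-seed meal-present share is 0.093639 + 0.010311 = 0.103950.
P(poppy-seed meal | positive screen) = 0.103950 / 0.162107 ≈ 0.6412

Now condition on the additional information:
P(positive screen | actual drug use) = 0.616×0.78 + 0.78112×0.22 = 0.480480 + 0.171846 = 0.652326
Of this, 0.171846 comes from 0.78112×0.22 (the poppy-seed meal=true cases).
So P(poppy-seed meal | positive screen, actual drug use) = 0.171846/0.652326 ≈ 0.2634.
This is intercausal reasoning (explaining away): once actual drug use accounts for the positive screen, poppy-seed meal becomes less likely.

Pr(poppy-seed meal | positive screen) ≈ 0.6412; Pr(poppy-seed meal | positive screen, actual drug use) ≈ 0.2634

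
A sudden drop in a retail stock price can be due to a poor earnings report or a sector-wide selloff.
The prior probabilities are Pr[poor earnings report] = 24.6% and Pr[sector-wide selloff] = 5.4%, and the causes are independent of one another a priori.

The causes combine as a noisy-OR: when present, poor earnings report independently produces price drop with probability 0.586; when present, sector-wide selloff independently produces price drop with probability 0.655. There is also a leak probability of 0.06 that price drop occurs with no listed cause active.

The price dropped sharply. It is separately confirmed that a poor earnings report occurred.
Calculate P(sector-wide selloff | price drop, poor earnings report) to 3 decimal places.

Under noisy-OR, P(price drop | causes) = 1 − (1−0.06)·∏(1−qᵢ) over the active causes.
P(price drop | poor earnings report) = 0.61084*0.946 + 0.86574*0.054 = 0.577855 + 0.046750 = 0.624605
The sector-wide selloff-present share is 0.86574*0.054 = 0.046750.
So P(sector-wide selloff | price drop, poor earnings report) = 0.046750/0.624605 ≈ 0.075.

P(sector-wide selloff | price drop, poor earnings report) ≈ 0.075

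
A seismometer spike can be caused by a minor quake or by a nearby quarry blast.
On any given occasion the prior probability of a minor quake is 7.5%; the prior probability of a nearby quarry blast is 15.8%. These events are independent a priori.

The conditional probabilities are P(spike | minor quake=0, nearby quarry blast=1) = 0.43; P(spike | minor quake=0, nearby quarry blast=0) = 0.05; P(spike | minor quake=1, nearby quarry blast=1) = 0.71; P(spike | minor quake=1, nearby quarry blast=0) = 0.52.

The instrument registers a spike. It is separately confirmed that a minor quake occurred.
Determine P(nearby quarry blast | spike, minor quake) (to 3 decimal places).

Weight on nearby quarry blast=true, given the evidence: 0.71·0.158 = 0.112180
Denominator P(spike | minor quake): 0.52·0.842 + 0.71·0.158 = 0.550020
P(nearby quarry blast | spike, minor quake) = 0.112180/0.550020 ≈ 0.204

P(nearby quarry blast | spike, minor quake) ≈ 0.204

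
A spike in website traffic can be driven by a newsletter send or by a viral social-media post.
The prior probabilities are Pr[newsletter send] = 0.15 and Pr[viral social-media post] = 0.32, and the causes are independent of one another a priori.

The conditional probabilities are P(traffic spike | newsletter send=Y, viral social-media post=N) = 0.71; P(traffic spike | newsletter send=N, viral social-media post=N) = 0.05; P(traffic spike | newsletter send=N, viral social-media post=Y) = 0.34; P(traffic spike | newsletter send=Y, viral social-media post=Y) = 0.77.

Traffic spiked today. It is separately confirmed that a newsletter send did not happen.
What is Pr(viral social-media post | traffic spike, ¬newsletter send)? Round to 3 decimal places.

P(traffic spike | ¬newsletter send) = 0.05*0.68 + 0.34*0.32 = 0.034000 + 0.108800 = 0.142800
Of this, 0.108800 comes from 0.34*0.32 (the viral social-media post=true cases).
P(viral social-media post | traffic spike, ¬newsletter send) = 0.108800 / 0.142800 ≈ 0.762

Pr(viral social-media post | traffic spike, ¬newsletter send) ≈ 0.762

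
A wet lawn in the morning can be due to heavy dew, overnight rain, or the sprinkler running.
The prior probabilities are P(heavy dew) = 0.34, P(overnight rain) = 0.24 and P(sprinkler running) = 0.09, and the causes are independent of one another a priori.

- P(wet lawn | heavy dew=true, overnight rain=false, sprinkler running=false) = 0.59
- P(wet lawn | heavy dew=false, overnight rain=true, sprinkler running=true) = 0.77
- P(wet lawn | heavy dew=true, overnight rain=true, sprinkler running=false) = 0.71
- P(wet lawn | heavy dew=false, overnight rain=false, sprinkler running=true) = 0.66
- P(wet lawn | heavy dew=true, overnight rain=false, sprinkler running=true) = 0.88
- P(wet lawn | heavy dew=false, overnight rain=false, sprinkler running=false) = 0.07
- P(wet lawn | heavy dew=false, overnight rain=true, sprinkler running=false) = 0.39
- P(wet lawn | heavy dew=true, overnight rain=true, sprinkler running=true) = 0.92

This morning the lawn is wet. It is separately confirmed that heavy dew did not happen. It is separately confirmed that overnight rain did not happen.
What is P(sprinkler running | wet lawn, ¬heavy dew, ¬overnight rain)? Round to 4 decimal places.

P(sprinkler running | wet lawn, ¬heavy dew, ¬overnight rain) ≈ 0.4825

P(wet lawn | ¬heavy dew, ¬overnight rain) = 0.07·0.91 + 0.66·0.09 = 0.063700 + 0.059400 = 0.123100
Restricting to configurations with sprinkler running present: 0.66·0.09 = 0.059400.
P(sprinkler running | wet lawn, ¬heavy dew, ¬overnight rain) = 0.059400 / 0.123100 ≈ 0.4825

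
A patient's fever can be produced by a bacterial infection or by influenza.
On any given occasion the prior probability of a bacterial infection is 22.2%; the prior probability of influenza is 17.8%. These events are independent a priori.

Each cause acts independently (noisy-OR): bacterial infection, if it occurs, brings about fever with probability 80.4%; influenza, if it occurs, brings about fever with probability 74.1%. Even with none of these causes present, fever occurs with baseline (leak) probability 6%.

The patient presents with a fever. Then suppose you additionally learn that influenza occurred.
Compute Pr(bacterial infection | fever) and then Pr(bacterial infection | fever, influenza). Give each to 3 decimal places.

Pr(bacterial infection | fever) ≈ 0.566; Pr(bacterial infection | fever, influenza) ≈ 0.264

Under noisy-OR, P(fever | causes) = 1 − (1−0.06)·∏(1−qᵢ) over the active causes.
P(fever) = 0.06*0.778*0.822 + 0.75654*0.778*0.178 + 0.81576*0.222*0.822 + 0.952282*0.222*0.178 = 0.038371 + 0.104769 + 0.148863 + 0.037630 = 0.329633
Restricting to configurations with bacterial infection present: 0.148863 + 0.037630 = 0.186493.
P(bacterial infection | fever) = 0.186493 / 0.329633 ≈ 0.566

With the extra evidence:
Weight on bacterial infection=true, given the evidence: 0.952282·0.222 = 0.211407
Normalizer over all consistent configurations: 0.75654·0.778 + 0.952282·0.222 = 0.799995
P(bacterial infection | fever, influenza) = 0.211407/0.799995 ≈ 0.264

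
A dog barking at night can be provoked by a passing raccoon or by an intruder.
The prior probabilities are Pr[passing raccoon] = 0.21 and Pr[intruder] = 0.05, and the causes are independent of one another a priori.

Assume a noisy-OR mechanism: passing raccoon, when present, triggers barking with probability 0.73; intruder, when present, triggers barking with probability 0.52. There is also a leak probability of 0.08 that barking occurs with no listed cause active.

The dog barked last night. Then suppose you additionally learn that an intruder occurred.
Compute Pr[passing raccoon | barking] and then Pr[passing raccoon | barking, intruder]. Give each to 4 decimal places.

Pr[passing raccoon | barking] ≈ 0.6598; Pr[passing raccoon | barking, intruder] ≈ 0.2954

Under noisy-OR, P(barking | causes) = 1 − (1−0.08)·∏(1−qᵢ) over the active causes.
By total probability over the 4 (passing raccoon, intruder) configurations:
  P(barking) = 0.08·0.79·0.95 + 0.5584·0.79·0.05 + 0.7516·0.21·0.95 + 0.880768·0.21·0.05
        = 0.060040 + 0.022057 + 0.149944 + 0.009248 = 0.241289
The terms with passing raccoon present sum to 0.159192, so
  P(passing raccoon | barking) = 0.159192 / 0.241289 ≈ 0.6598

With the extra evidence:
Enumerate both values of passing raccoon and weight by the priors:
  P(barking | intruder) = 0.5584×0.79 + 0.880768×0.21
        = 0.441136 + 0.184961 = 0.626097
The terms with passing raccoon present sum to 0.184961, so
  P(passing raccoon | barking, intruder) = 0.184961 / 0.626097 ≈ 0.2954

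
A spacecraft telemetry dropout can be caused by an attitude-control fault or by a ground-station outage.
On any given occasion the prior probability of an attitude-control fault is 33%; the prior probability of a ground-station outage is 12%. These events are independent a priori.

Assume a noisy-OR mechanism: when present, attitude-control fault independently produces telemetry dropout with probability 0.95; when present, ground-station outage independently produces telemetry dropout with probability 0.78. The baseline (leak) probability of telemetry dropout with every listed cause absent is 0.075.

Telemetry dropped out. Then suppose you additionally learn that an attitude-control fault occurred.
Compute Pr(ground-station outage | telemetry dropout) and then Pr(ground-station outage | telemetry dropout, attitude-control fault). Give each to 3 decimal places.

Under noisy-OR, P(telemetry dropout | causes) = 1 − (1−0.075)·∏(1−qᵢ) over the active causes.
For the numerator, keep only ground-station outage=true terms: 0.064039 + 0.039197 = 0.103236
Denominator P(telemetry dropout): 0.075*0.67*0.88 + 0.7965*0.67*0.12 + 0.95375*0.33*0.88 + 0.989825*0.33*0.12 = 0.424425
P(ground-station outage | telemetry dropout) = 0.103236/0.424425 ≈ 0.243

With the extra evidence:
P(telemetry dropout | attitude-control fault) = 0.95375*0.88 + 0.989825*0.12 = 0.839300 + 0.118779 = 0.958079
Restricting to configurations with ground-station outage present: 0.989825*0.12 = 0.118779.
So P(ground-station outage | telemetry dropout, attitude-control fault) = 0.118779/0.958079 ≈ 0.124.
The drop from 0.243 to 0.124 is the explaining-away (discounting) effect.

Pr(ground-station outage | telemetry dropout) ≈ 0.243; Pr(ground-station outage | telemetry dropout, attitude-control fault) ≈ 0.124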